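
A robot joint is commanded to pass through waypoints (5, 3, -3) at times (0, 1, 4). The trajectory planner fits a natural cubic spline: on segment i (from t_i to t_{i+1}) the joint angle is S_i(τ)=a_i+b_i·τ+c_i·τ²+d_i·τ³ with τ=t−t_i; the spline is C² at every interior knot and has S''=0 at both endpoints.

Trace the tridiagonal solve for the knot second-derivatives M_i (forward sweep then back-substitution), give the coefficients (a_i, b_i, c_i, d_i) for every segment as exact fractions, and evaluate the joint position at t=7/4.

Δ: Δ0=-2, Δ1=-2
row 1: diag=8, rhs=0; c'=3/8, d'=0
back: M1=0
M: M0=0, M1=0, M2=0
seg 0: a=5, c=M0/2=0, d=(M1−M0)/(6·1)=0, b=Δ0−h0·(2M0+M1)/6=-2
seg 1: a=3, c=M1/2=0, d=(M2−M1)/(6·3)=0, b=Δ1−h1·(2M1+M2)/6=-2
t_q=7/4 → seg 1, τ=3/4; S=3+-2·τ+0·τ²+0·τ³=3/2

  seg 0: a=5 b=-2 c=0 d=0
  seg 1: a=3 b=-2 c=0 d=0
S(7/4) = 3/2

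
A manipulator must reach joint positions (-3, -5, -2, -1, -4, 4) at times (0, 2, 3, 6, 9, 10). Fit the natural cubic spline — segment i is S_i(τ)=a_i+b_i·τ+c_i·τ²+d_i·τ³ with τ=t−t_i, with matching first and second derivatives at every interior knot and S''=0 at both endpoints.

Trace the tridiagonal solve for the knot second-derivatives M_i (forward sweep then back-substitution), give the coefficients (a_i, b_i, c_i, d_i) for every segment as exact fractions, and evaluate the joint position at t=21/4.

Δ: Δ0=-1, Δ1=3, Δ2=1/3, Δ3=-1, Δ4=8
row 1: diag=6, rhs=24; c'=1/6, d'=4
row 2: denom=8−1·1/6=47/6; d'=(-16−1·4)/(47/6)=-120/47
row 3: denom=12−3·18/47=510/47; d'=(-8−3·-120/47)/(510/47)=-8/255
row 4: denom=8−3·47/170=1219/170; d'=(54−3·-8/255)/(1219/170)=9196/1219
back: M4=9196/1219
back: M3=-8/255−47/170·9196/1219=-7742/3657
back: M2=-120/47−18/47·-7742/3657=-2124/1219
back: M1=4−1/6·-2124/1219=5230/1219
M: M0=0, M1=5230/1219, M2=-2124/1219, M3=-7742/3657, M4=9196/1219, M5=0
seg 0: a=-3, c=M0/2=0, d=(M1−M0)/(6·2)=2615/7314, b=Δ0−h0·(2M0+M1)/6=-8887/3657
seg 1: a=-5, c=M1/2=2615/1219, d=(M2−M1)/(6·1)=-3677/3657, b=Δ1−h1·(2M1+M2)/6=6803/3657
seg 2: a=-2, c=M2/2=-1062/1219, d=(M3−M2)/(6·3)=-685/32913, b=Δ2−h2·(2M2+M3)/6=11462/3657
seg 3: a=-1, c=M3/2=-3871/3657, d=(M4−M3)/(6·3)=17665/32913, b=Δ3−h3·(2M3+M4)/6=-9709/3657
seg 4: a=-4, c=M4/2=4598/1219, d=(M5−M4)/(6·1)=-4598/3657, b=Δ4−h4·(2M4+M5)/6=20060/3657
t_q=21/4 → seg 2, τ=9/4; S=-2+11462/3657·τ+-1062/1219·τ²+-685/32913·τ³=31561/78016

  seg 0: a=-3 b=-8887/3657 c=0 d=2615/7314
  seg 1: a=-5 b=6803/3657 c=2615/1219 d=-3677/3657
  seg 2: a=-2 b=11462/3657 c=-1062/1219 d=-685/32913
  seg 3: a=-1 b=-9709/3657 c=-3871/3657 d=17665/32913
  seg 4: a=-4 b=20060/3657 c=4598/1219 d=-4598/3657
S(21/4) = 31561/78016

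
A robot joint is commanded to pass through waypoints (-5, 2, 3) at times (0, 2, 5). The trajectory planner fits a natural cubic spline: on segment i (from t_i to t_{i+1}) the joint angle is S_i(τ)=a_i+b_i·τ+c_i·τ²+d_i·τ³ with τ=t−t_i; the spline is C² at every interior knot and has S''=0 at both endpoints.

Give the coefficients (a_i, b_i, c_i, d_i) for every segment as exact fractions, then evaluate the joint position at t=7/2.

Δ: Δ0=7/2, Δ1=1/3
row 1: diag=10, rhs=-19; c'=3/10, d'=-19/10
back: M1=-19/10
M: M0=0, M1=-19/10, M2=0
seg 0: a=-5, c=M0/2=0, d=(M1−M0)/(6·2)=-19/120, b=Δ0−h0·(2M0+M1)/6=62/15
seg 1: a=2, c=M1/2=-19/20, d=(M2−M1)/(6·3)=19/180, b=Δ1−h1·(2M1+M2)/6=67/30
t_q=7/2 → seg 1, τ=3/2; S=2+67/30·τ+-19/20·τ²+19/180·τ³=571/160

  seg 0: a=-5 b=62/15 c=0 d=-19/120
  seg 1: a=2 b=67/30 c=-19/20 d=19/180
S(7/2) = 571/160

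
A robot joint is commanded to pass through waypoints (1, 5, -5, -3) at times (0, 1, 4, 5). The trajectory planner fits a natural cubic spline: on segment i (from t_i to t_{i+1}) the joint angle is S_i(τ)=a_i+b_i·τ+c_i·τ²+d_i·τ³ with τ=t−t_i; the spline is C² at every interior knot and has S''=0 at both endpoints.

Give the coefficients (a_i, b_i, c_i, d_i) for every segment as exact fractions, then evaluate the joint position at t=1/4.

Δ: Δ0=4, Δ1=-10/3, Δ2=2
row 1: diag=8, rhs=-44; c'=3/8, d'=-11/2
row 2: denom=8−3·3/8=55/8; d'=(32−3·-11/2)/(55/8)=388/55
back: M2=388/55
back: M1=-11/2−3/8·388/55=-448/55
M: M0=0, M1=-448/55, M2=388/55, M3=0
seg 0: a=1, c=M0/2=0, d=(M1−M0)/(6·1)=-224/165, b=Δ0−h0·(2M0+M1)/6=884/165
seg 1: a=5, c=M1/2=-224/55, d=(M2−M1)/(6·3)=38/45, b=Δ1−h1·(2M1+M2)/6=212/165
seg 2: a=-5, c=M2/2=194/55, d=(M3−M2)/(6·1)=-194/165, b=Δ2−h2·(2M2+M3)/6=-58/165
t_q=1/4 → seg 0, τ=1/4; S=1+884/165·τ+0·τ²+-224/165·τ³=51/22

  seg 0: a=1 b=884/165 c=0 d=-224/165
  seg 1: a=5 b=212/165 c=-224/55 d=38/45
  seg 2: a=-5 b=-58/165 c=194/55 d=-194/165
S(1/4) = 51/22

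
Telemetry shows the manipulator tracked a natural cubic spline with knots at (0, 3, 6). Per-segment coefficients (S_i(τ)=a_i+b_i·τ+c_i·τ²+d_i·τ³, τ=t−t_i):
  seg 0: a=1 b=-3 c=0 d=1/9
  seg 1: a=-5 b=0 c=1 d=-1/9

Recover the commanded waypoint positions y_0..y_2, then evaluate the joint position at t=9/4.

y_0 = S_0(0) = a_0 = 1
y_1 = S_1(0) = a_1 = -5
y_2 = S_1(3) = 1
t_q=9/4 is in segment 0 (τ=9/4); S_0(τ)=-287/64

y_0=1 y_1=-5 y_2=1
S(9/4) = -287/64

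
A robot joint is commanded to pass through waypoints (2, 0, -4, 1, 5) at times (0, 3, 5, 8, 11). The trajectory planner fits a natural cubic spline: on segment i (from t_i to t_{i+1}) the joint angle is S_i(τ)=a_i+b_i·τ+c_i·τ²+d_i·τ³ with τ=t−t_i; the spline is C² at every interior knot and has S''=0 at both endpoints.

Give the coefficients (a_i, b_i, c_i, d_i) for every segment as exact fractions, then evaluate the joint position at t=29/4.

  seg 0: a=2 b=1/177 c=0 d=-119/1593
  seg 1: a=0 b=-356/177 c=-119/177 d=20/59
  seg 2: a=-4 b=-112/177 c=241/177 d=-316/1593
  seg 3: a=1 b=386/177 c=-25/59 d=25/531
S(29/4) = -373/472

Δ: Δ0=-2/3, Δ1=-2, Δ2=5/3, Δ3=4/3
row 1: diag=10, rhs=-8; c'=1/5, d'=-4/5
row 2: denom=10−2·1/5=48/5; d'=(22−2·-4/5)/(48/5)=59/24
row 3: denom=12−3·5/16=177/16; d'=(-2−3·59/24)/(177/16)=-50/59
back: M3=-50/59
back: M2=59/24−5/16·-50/59=482/177
back: M1=-4/5−1/5·482/177=-238/177
M: M0=0, M1=-238/177, M2=482/177, M3=-50/59, M4=0
seg 0: a=2, c=M0/2=0, d=(M1−M0)/(6·3)=-119/1593, b=Δ0−h0·(2M0+M1)/6=1/177
seg 1: a=0, c=M1/2=-119/177, d=(M2−M1)/(6·2)=20/59, b=Δ1−h1·(2M1+M2)/6=-356/177
seg 2: a=-4, c=M2/2=241/177, d=(M3−M2)/(6·3)=-316/1593, b=Δ2−h2·(2M2+M3)/6=-112/177
seg 3: a=1, c=M3/2=-25/59, d=(M4−M3)/(6·3)=25/531, b=Δ3−h3·(2M3+M4)/6=386/177
t_q=29/4 → seg 2, τ=9/4; S=-4+-112/177·τ+241/177·τ²+-316/1593·τ³=-373/472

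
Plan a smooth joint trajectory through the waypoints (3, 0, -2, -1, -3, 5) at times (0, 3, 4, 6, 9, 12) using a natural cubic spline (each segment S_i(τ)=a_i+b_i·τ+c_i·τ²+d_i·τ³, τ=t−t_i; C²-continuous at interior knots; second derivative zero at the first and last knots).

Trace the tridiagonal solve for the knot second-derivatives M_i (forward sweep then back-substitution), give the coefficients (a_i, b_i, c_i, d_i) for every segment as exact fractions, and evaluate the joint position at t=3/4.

Δ: Δ0=-1, Δ1=-2, Δ2=1/2, Δ3=-2/3, Δ4=8/3
row 1: diag=8, rhs=-6; c'=1/8, d'=-3/4
row 2: denom=6−1·1/8=47/8; d'=(15−1·-3/4)/(47/8)=126/47
row 3: denom=10−2·16/47=438/47; d'=(-7−2·126/47)/(438/47)=-581/438
row 4: denom=12−3·47/146=1611/146; d'=(20−3·-581/438)/(1611/146)=389/179
back: M4=389/179
back: M3=-581/438−47/146·389/179=-1088/537
back: M2=126/47−16/47·-1088/537=1810/537
back: M1=-3/4−1/8·1810/537=-629/537
M: M0=0, M1=-629/537, M2=1810/537, M3=-1088/537, M4=389/179, M5=0
seg 0: a=3, c=M0/2=0, d=(M1−M0)/(6·3)=-629/9666, b=Δ0−h0·(2M0+M1)/6=-445/1074
seg 1: a=0, c=M1/2=-629/1074, d=(M2−M1)/(6·1)=271/358, b=Δ1−h1·(2M1+M2)/6=-1166/537
seg 2: a=-2, c=M2/2=905/537, d=(M3−M2)/(6·2)=-161/358, b=Δ2−h2·(2M2+M3)/6=-1151/1074
seg 3: a=-1, c=M3/2=-544/537, d=(M4−M3)/(6·3)=2255/9666, b=Δ3−h3·(2M3+M4)/6=293/1074
seg 4: a=-3, c=M4/2=389/358, d=(M5−M4)/(6·3)=-389/3222, b=Δ4−h4·(2M4+M5)/6=265/537
t_q=3/4 → seg 0, τ=3/4; S=3+-445/1074·τ+0·τ²+-629/9666·τ³=60987/22912

  seg 0: a=3 b=-445/1074 c=0 d=-629/9666
  seg 1: a=0 b=-1166/537 c=-629/1074 d=271/358
  seg 2: a=-2 b=-1151/1074 c=905/537 d=-161/358
  seg 3: a=-1 b=293/1074 c=-544/537 d=2255/9666
  seg 4: a=-3 b=265/537 c=389/358 d=-389/3222
S(3/4) = 60987/22912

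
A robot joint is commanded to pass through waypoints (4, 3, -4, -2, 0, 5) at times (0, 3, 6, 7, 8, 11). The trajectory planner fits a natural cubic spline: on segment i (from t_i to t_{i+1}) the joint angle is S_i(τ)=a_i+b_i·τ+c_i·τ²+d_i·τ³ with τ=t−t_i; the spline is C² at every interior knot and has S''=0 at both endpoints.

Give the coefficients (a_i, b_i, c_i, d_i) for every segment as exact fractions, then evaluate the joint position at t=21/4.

  seg 0: a=4 b=593/867 c=0 d=-98/867
  seg 1: a=3 b=-2053/867 c=-294/289 d=892/2601
  seg 2: a=-4 b=683/867 c=598/289 d=-743/867
  seg 3: a=-2 b=2042/867 c=-145/289 d=127/867
  seg 4: a=0 b=1553/867 c=-18/289 d=2/289
S(21/4) = -16515/4624

Δ: Δ0=-1/3, Δ1=-7/3, Δ2=2, Δ3=2, Δ4=5/3
row 1: diag=12, rhs=-12; c'=1/4, d'=-1
row 2: denom=8−3·1/4=29/4; d'=(26−3·-1)/(29/4)=4
row 3: denom=4−1·4/29=112/29; d'=(0−1·4)/(112/29)=-29/28
row 4: denom=8−1·29/112=867/112; d'=(-2−1·-29/28)/(867/112)=-36/289
back: M4=-36/289
back: M3=-29/28−29/112·-36/289=-290/289
back: M2=4−4/29·-290/289=1196/289
back: M1=-1−1/4·1196/289=-588/289
M: M0=0, M1=-588/289, M2=1196/289, M3=-290/289, M4=-36/289, M5=0
seg 0: a=4, c=M0/2=0, d=(M1−M0)/(6·3)=-98/867, b=Δ0−h0·(2M0+M1)/6=593/867
seg 1: a=3, c=M1/2=-294/289, d=(M2−M1)/(6·3)=892/2601, b=Δ1−h1·(2M1+M2)/6=-2053/867
seg 2: a=-4, c=M2/2=598/289, d=(M3−M2)/(6·1)=-743/867, b=Δ2−h2·(2M2+M3)/6=683/867
seg 3: a=-2, c=M3/2=-145/289, d=(M4−M3)/(6·1)=127/867, b=Δ3−h3·(2M3+M4)/6=2042/867
seg 4: a=0, c=M4/2=-18/289, d=(M5−M4)/(6·3)=2/289, b=Δ4−h4·(2M4+M5)/6=1553/867
t_q=21/4 → seg 1, τ=9/4; S=3+-2053/867·τ+-294/289·τ²+892/2601·τ³=-16515/4624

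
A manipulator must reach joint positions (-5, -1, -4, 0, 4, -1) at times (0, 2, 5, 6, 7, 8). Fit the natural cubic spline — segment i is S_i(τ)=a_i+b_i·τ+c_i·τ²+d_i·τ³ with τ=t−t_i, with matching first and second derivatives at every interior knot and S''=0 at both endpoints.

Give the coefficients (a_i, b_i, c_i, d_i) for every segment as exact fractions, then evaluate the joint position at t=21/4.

Δ: Δ0=2, Δ1=-1, Δ2=4, Δ3=4, Δ4=-5
row 1: diag=10, rhs=-18; c'=3/10, d'=-9/5
row 2: denom=8−3·3/10=71/10; d'=(30−3·-9/5)/(71/10)=354/71
row 3: denom=4−1·10/71=274/71; d'=(0−1·354/71)/(274/71)=-177/137
row 4: denom=4−1·71/274=1025/274; d'=(-54−1·-177/137)/(1025/274)=-14442/1025
back: M4=-14442/1025
back: M3=-177/137−71/274·-14442/1025=2418/1025
back: M2=354/71−10/71·2418/1025=954/205
back: M1=-9/5−3/10·954/205=-3276/1025
M: M0=0, M1=-3276/1025, M2=954/205, M3=2418/1025, M4=-14442/1025, M5=0
seg 0: a=-5, c=M0/2=0, d=(M1−M0)/(6·2)=-273/1025, b=Δ0−h0·(2M0+M1)/6=3142/1025
seg 1: a=-1, c=M1/2=-1638/1025, d=(M2−M1)/(6·3)=447/1025, b=Δ1−h1·(2M1+M2)/6=-134/1025
seg 2: a=-4, c=M2/2=477/205, d=(M3−M2)/(6·1)=-392/1025, b=Δ2−h2·(2M2+M3)/6=2107/1025
seg 3: a=0, c=M3/2=1209/1025, d=(M4−M3)/(6·1)=-562/205, b=Δ3−h3·(2M3+M4)/6=5701/1025
seg 4: a=4, c=M4/2=-7221/1025, d=(M5−M4)/(6·1)=2407/1025, b=Δ4−h4·(2M4+M5)/6=-311/1025
t_q=21/4 → seg 2, τ=1/4; S=-4+2107/1025·τ+477/205·τ²+-392/1025·τ³=-10977/3280

  seg 0: a=-5 b=3142/1025 c=0 d=-273/1025
  seg 1: a=-1 b=-134/1025 c=-1638/1025 d=447/1025
  seg 2: a=-4 b=2107/1025 c=477/205 d=-392/1025
  seg 3: a=0 b=5701/1025 c=1209/1025 d=-562/205
  seg 4: a=4 b=-311/1025 c=-7221/1025 d=2407/1025
S(21/4) = -10977/3280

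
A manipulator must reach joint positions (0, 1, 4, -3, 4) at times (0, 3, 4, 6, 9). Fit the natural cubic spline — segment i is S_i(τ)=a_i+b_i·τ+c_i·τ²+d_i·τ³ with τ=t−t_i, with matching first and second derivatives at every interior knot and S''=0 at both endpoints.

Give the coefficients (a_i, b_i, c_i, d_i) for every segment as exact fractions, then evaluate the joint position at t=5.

  seg 0: a=0 b=-266/219 c=0 d=113/657
  seg 1: a=1 b=751/219 c=113/73 d=-433/219
  seg 2: a=4 b=130/219 c=-320/73 d=2047/1752
  seg 3: a=-3 b=-1279/438 c=767/292 d=-767/2628
S(5) = 805/584

Δ: Δ0=1/3, Δ1=3, Δ2=-7/2, Δ3=7/3
row 1: diag=8, rhs=16; c'=1/8, d'=2
row 2: denom=6−1·1/8=47/8; d'=(-39−1·2)/(47/8)=-328/47
row 3: denom=10−2·16/47=438/47; d'=(35−2·-328/47)/(438/47)=767/146
back: M3=767/146
back: M2=-328/47−16/47·767/146=-640/73
back: M1=2−1/8·-640/73=226/73
M: M0=0, M1=226/73, M2=-640/73, M3=767/146, M4=0
seg 0: a=0, c=M0/2=0, d=(M1−M0)/(6·3)=113/657, b=Δ0−h0·(2M0+M1)/6=-266/219
seg 1: a=1, c=M1/2=113/73, d=(M2−M1)/(6·1)=-433/219, b=Δ1−h1·(2M1+M2)/6=751/219
seg 2: a=4, c=M2/2=-320/73, d=(M3−M2)/(6·2)=2047/1752, b=Δ2−h2·(2M2+M3)/6=130/219
seg 3: a=-3, c=M3/2=767/292, d=(M4−M3)/(6·3)=-767/2628, b=Δ3−h3·(2M3+M4)/6=-1279/438
t_q=5 → seg 2, τ=1; S=4+130/219·τ+-320/73·τ²+2047/1752·τ³=805/584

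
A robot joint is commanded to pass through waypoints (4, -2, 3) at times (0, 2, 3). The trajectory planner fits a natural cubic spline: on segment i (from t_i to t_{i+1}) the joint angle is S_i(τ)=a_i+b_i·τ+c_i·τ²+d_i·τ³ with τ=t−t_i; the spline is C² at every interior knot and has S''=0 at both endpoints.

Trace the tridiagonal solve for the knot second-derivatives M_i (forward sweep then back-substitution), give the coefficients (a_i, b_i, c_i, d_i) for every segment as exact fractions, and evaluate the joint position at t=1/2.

  seg 0: a=4 b=-17/3 c=0 d=2/3
  seg 1: a=-2 b=7/3 c=4 d=-4/3
S(1/2) = 5/4

Δ: Δ0=-3, Δ1=5
row 1: diag=6, rhs=48; c'=1/6, d'=8
back: M1=8
M: M0=0, M1=8, M2=0
seg 0: a=4, c=M0/2=0, d=(M1−M0)/(6·2)=2/3, b=Δ0−h0·(2M0+M1)/6=-17/3
seg 1: a=-2, c=M1/2=4, d=(M2−M1)/(6·1)=-4/3, b=Δ1−h1·(2M1+M2)/6=7/3
t_q=1/2 → seg 0, τ=1/2; S=4+-17/3·τ+0·τ²+2/3·τ³=5/4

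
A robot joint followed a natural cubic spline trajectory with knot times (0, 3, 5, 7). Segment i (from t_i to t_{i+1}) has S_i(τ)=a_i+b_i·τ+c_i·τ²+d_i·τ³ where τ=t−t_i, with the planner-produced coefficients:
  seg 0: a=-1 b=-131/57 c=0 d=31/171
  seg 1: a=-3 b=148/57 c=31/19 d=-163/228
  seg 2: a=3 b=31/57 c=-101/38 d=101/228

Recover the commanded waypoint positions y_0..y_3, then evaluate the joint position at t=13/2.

y_0=-1 y_1=-3 y_2=3 y_3=-3
S(13/2) = -407/608

y_0 = S_0(0) = a_0 = -1
y_1 = S_1(0) = a_1 = -3
y_2 = S_2(0) = a_2 = 3
y_3 = S_2(2) = -3
t_q=13/2 is in segment 2 (τ=3/2); S_2(τ)=-407/608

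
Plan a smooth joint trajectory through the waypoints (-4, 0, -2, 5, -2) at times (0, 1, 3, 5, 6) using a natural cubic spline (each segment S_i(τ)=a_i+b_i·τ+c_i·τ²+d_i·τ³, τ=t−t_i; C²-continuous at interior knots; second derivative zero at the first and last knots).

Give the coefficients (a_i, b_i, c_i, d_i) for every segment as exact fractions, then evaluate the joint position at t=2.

  seg 0: a=-4 b=319/60 c=0 d=-79/60
  seg 1: a=0 b=41/30 c=-79/20 d=83/60
  seg 2: a=-2 b=13/6 c=87/20 d=-221/120
  seg 3: a=5 b=-38/15 c=-67/10 d=67/30
S(2) = -6/5

Δ: Δ0=4, Δ1=-1, Δ2=7/2, Δ3=-7
row 1: diag=6, rhs=-30; c'=1/3, d'=-5
row 2: denom=8−2·1/3=22/3; d'=(27−2·-5)/(22/3)=111/22
row 3: denom=6−2·3/11=60/11; d'=(-63−2·111/22)/(60/11)=-67/5
back: M3=-67/5
back: M2=111/22−3/11·-67/5=87/10
back: M1=-5−1/3·87/10=-79/10
M: M0=0, M1=-79/10, M2=87/10, M3=-67/5, M4=0
seg 0: a=-4, c=M0/2=0, d=(M1−M0)/(6·1)=-79/60, b=Δ0−h0·(2M0+M1)/6=319/60
seg 1: a=0, c=M1/2=-79/20, d=(M2−M1)/(6·2)=83/60, b=Δ1−h1·(2M1+M2)/6=41/30
seg 2: a=-2, c=M2/2=87/20, d=(M3−M2)/(6·2)=-221/120, b=Δ2−h2·(2M2+M3)/6=13/6
seg 3: a=5, c=M3/2=-67/10, d=(M4−M3)/(6·1)=67/30, b=Δ3−h3·(2M3+M4)/6=-38/15
t_q=2 → seg 1, τ=1; S=0+41/30·τ+-79/20·τ²+83/60·τ³=-6/5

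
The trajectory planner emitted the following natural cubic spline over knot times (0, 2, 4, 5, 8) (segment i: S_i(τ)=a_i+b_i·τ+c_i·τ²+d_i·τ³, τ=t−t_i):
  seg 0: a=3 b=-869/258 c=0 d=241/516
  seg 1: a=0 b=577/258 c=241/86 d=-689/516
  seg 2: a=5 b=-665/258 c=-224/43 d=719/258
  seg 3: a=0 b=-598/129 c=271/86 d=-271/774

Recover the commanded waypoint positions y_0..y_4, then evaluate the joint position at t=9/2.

y_0 = S_0(0) = a_0 = 3
y_1 = S_1(0) = a_1 = 0
y_2 = S_2(0) = a_2 = 5
y_3 = S_3(0) = a_3 = 0
y_4 = S_3(3) = 5
t_q=9/2 is in segment 2 (τ=1/2); S_2(τ)=1897/688

y_0=3 y_1=0 y_2=5 y_3=0 y_4=5
S(9/2) = 1897/688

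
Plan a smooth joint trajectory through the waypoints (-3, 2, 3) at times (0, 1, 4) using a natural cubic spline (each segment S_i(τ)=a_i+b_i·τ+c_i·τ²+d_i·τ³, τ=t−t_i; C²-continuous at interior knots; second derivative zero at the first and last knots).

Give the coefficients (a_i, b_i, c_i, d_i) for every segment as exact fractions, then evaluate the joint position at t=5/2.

  seg 0: a=-3 b=67/12 c=0 d=-7/12
  seg 1: a=2 b=23/6 c=-7/4 d=7/36
S(5/2) = 143/32

Δ: Δ0=5, Δ1=1/3
row 1: diag=8, rhs=-28; c'=3/8, d'=-7/2
back: M1=-7/2
M: M0=0, M1=-7/2, M2=0
seg 0: a=-3, c=M0/2=0, d=(M1−M0)/(6·1)=-7/12, b=Δ0−h0·(2M0+M1)/6=67/12
seg 1: a=2, c=M1/2=-7/4, d=(M2−M1)/(6·3)=7/36, b=Δ1−h1·(2M1+M2)/6=23/6
t_q=5/2 → seg 1, τ=3/2; S=2+23/6·τ+-7/4·τ²+7/36·τ³=143/32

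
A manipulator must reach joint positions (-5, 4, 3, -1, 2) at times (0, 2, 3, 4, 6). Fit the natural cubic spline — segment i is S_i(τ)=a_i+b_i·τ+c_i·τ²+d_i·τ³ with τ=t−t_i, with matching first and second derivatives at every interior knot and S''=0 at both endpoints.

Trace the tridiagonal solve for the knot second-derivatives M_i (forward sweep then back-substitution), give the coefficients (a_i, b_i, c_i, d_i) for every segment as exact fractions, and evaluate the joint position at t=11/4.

Δ: Δ0=9/2, Δ1=-1, Δ2=-4, Δ3=3/2
row 1: diag=6, rhs=-33; c'=1/6, d'=-11/2
row 2: denom=4−1·1/6=23/6; d'=(-18−1·-11/2)/(23/6)=-75/23
row 3: denom=6−1·6/23=132/23; d'=(33−1·-75/23)/(132/23)=139/22
back: M3=139/22
back: M2=-75/23−6/23·139/22=-54/11
back: M1=-11/2−1/6·-54/11=-103/22
M: M0=0, M1=-103/22, M2=-54/11, M3=139/22, M4=0
seg 0: a=-5, c=M0/2=0, d=(M1−M0)/(6·2)=-103/264, b=Δ0−h0·(2M0+M1)/6=200/33
seg 1: a=4, c=M1/2=-103/44, d=(M2−M1)/(6·1)=-5/132, b=Δ1−h1·(2M1+M2)/6=91/66
seg 2: a=3, c=M2/2=-27/11, d=(M3−M2)/(6·1)=247/132, b=Δ2−h2·(2M2+M3)/6=-41/12
seg 3: a=-1, c=M3/2=139/44, d=(M4−M3)/(6·2)=-139/264, b=Δ3−h3·(2M3+M4)/6=-179/66
t_q=11/4 → seg 1, τ=3/4; S=4+91/66·τ+-103/44·τ²+-5/132·τ³=10423/2816

  seg 0: a=-5 b=200/33 c=0 d=-103/264
  seg 1: a=4 b=91/66 c=-103/44 d=-5/132
  seg 2: a=3 b=-41/12 c=-27/11 d=247/132
  seg 3: a=-1 b=-179/66 c=139/44 d=-139/264
S(11/4) = 10423/2816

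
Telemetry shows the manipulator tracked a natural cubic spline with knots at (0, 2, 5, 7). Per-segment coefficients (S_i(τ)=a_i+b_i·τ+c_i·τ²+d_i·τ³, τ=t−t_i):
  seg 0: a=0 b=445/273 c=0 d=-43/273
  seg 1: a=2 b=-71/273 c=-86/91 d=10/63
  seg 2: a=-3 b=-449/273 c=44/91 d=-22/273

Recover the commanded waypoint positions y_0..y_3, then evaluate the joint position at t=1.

y_0=0 y_1=2 y_2=-3 y_3=-5
S(1) = 134/91

y_0 = S_0(0) = a_0 = 0
y_1 = S_1(0) = a_1 = 2
y_2 = S_2(0) = a_2 = -3
y_3 = S_2(2) = -5
t_q=1 is in segment 0 (τ=1); S_0(τ)=134/91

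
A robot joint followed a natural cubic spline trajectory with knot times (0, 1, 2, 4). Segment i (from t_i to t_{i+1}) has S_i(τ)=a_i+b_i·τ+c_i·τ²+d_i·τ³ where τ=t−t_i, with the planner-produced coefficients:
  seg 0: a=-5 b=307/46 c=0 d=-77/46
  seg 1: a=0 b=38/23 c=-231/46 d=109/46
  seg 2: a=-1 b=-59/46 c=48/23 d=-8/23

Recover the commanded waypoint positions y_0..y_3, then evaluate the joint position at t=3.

y_0=-5 y_1=0 y_2=-1 y_3=2
S(3) = -25/46

y_0 = S_0(0) = a_0 = -5
y_1 = S_1(0) = a_1 = 0
y_2 = S_2(0) = a_2 = -1
y_3 = S_2(2) = 2
t_q=3 is in segment 2 (τ=1); S_2(τ)=-25/46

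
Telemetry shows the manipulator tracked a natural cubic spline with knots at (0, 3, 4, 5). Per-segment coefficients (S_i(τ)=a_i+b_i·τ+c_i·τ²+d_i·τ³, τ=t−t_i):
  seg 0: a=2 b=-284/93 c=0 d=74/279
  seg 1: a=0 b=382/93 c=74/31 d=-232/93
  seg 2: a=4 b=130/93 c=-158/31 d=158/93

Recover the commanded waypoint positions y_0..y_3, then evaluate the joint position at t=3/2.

y_0=2 y_1=0 y_2=4 y_3=2
S(3/2) = -209/124

y_0 = S_0(0) = a_0 = 2
y_1 = S_1(0) = a_1 = 0
y_2 = S_2(0) = a_2 = 4
y_3 = S_2(1) = 2
t_q=3/2 is in segment 0 (τ=3/2); S_0(τ)=-209/124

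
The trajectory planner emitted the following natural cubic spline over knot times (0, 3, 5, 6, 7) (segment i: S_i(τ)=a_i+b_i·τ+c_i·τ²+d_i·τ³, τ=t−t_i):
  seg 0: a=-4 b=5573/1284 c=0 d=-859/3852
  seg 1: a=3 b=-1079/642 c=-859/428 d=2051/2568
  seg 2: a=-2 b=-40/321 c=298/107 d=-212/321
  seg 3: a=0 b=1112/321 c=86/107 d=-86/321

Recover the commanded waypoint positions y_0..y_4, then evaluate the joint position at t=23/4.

y_0 = S_0(0) = a_0 = -4
y_1 = S_1(0) = a_1 = 3
y_2 = S_2(0) = a_2 = -2
y_3 = S_3(0) = a_3 = 0
y_4 = S_3(1) = 4
t_q=23/4 is in segment 2 (τ=3/4); S_2(τ)=-1379/1712

y_0=-4 y_1=3 y_2=-2 y_3=0 y_4=4
S(23/4) = -1379/1712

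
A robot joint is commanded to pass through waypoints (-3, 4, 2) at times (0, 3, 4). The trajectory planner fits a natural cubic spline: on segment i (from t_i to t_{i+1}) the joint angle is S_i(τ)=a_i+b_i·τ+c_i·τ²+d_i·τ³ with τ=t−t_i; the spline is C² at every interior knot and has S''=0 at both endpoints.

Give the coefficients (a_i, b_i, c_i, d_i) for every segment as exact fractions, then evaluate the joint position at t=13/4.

Δ: Δ0=7/3, Δ1=-2
row 1: diag=8, rhs=-26; c'=1/8, d'=-13/4
back: M1=-13/4
M: M0=0, M1=-13/4, M2=0
seg 0: a=-3, c=M0/2=0, d=(M1−M0)/(6·3)=-13/72, b=Δ0−h0·(2M0+M1)/6=95/24
seg 1: a=4, c=M1/2=-13/8, d=(M2−M1)/(6·1)=13/24, b=Δ1−h1·(2M1+M2)/6=-11/12
t_q=13/4 → seg 1, τ=1/4; S=4+-11/12·τ+-13/8·τ²+13/24·τ³=1883/512

  seg 0: a=-3 b=95/24 c=0 d=-13/72
  seg 1: a=4 b=-11/12 c=-13/8 d=13/24
S(13/4) = 1883/512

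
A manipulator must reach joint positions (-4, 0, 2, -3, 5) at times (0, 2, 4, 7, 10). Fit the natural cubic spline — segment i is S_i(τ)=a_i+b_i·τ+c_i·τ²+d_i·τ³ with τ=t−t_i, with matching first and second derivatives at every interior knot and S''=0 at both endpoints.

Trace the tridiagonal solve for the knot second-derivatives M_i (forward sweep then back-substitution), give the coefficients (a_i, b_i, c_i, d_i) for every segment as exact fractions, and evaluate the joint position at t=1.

  seg 0: a=-4 b=41/20 c=0 d=-1/80
  seg 1: a=0 b=19/10 c=-3/40 d=-3/16
  seg 2: a=2 b=-13/20 c=-6/5 d=31/108
  seg 3: a=-3 b=-1/10 c=83/60 d=-83/540
S(1) = -157/80

Δ: Δ0=2, Δ1=1, Δ2=-5/3, Δ3=8/3
row 1: diag=8, rhs=-6; c'=1/4, d'=-3/4
row 2: denom=10−2·1/4=19/2; d'=(-16−2·-3/4)/(19/2)=-29/19
row 3: denom=12−3·6/19=210/19; d'=(26−3·-29/19)/(210/19)=83/30
back: M3=83/30
back: M2=-29/19−6/19·83/30=-12/5
back: M1=-3/4−1/4·-12/5=-3/20
M: M0=0, M1=-3/20, M2=-12/5, M3=83/30, M4=0
seg 0: a=-4, c=M0/2=0, d=(M1−M0)/(6·2)=-1/80, b=Δ0−h0·(2M0+M1)/6=41/20
seg 1: a=0, c=M1/2=-3/40, d=(M2−M1)/(6·2)=-3/16, b=Δ1−h1·(2M1+M2)/6=19/10
seg 2: a=2, c=M2/2=-6/5, d=(M3−M2)/(6·3)=31/108, b=Δ2−h2·(2M2+M3)/6=-13/20
seg 3: a=-3, c=M3/2=83/60, d=(M4−M3)/(6·3)=-83/540, b=Δ3−h3·(2M3+M4)/6=-1/10
t_q=1 → seg 0, τ=1; S=-4+41/20·τ+0·τ²+-1/80·τ³=-157/80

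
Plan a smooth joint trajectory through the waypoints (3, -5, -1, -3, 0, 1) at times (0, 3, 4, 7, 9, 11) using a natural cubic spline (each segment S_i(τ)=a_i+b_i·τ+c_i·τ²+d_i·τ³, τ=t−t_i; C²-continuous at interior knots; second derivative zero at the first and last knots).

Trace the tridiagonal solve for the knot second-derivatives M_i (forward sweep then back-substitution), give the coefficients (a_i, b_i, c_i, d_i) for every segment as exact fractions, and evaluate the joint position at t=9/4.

Δ: Δ0=-8/3, Δ1=4, Δ2=-2/3, Δ3=3/2, Δ4=1/2
row 1: diag=8, rhs=40; c'=1/8, d'=5
row 2: denom=8−1·1/8=63/8; d'=(-28−1·5)/(63/8)=-88/21
row 3: denom=10−3·8/21=62/7; d'=(13−3·-88/21)/(62/7)=179/62
row 4: denom=8−2·7/31=234/31; d'=(-6−2·179/62)/(234/31)=-365/234
back: M4=-365/234
back: M3=179/62−7/31·-365/234=379/117
back: M2=-88/21−8/21·379/117=-1904/351
back: M1=5−1/8·-1904/351=1993/351
M: M0=0, M1=1993/351, M2=-1904/351, M3=379/117, M4=-365/234, M5=0
seg 0: a=3, c=M0/2=0, d=(M1−M0)/(6·3)=1993/6318, b=Δ0−h0·(2M0+M1)/6=-3865/702
seg 1: a=-5, c=M1/2=1993/702, d=(M2−M1)/(6·1)=-433/234, b=Δ1−h1·(2M1+M2)/6=1057/351
seg 2: a=-1, c=M2/2=-952/351, d=(M3−M2)/(6·3)=3041/6318, b=Δ2−h2·(2M2+M3)/6=2203/702
seg 3: a=-3, c=M3/2=379/234, d=(M4−M3)/(6·2)=-1123/2808, b=Δ3−h3·(2M3+M4)/6=-49/351
seg 4: a=0, c=M4/2=-365/468, d=(M5−M4)/(6·2)=365/2808, b=Δ4−h4·(2M4+M5)/6=1081/702
t_q=9/4 → seg 0, τ=9/4; S=3+-3865/702·τ+0·τ²+1993/6318·τ³=-28927/4992

  seg 0: a=3 b=-3865/702 c=0 d=1993/6318
  seg 1: a=-5 b=1057/351 c=1993/702 d=-433/234
  seg 2: a=-1 b=2203/702 c=-952/351 d=3041/6318
  seg 3: a=-3 b=-49/351 c=379/234 d=-1123/2808
  seg 4: a=0 b=1081/702 c=-365/468 d=365/2808
S(9/4) = -28927/4992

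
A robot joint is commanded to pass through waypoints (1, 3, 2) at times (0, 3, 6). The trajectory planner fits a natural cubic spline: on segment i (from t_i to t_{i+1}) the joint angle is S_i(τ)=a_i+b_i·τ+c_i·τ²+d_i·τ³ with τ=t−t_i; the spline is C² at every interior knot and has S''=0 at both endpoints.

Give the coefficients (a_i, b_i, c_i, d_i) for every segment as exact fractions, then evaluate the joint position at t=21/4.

  seg 0: a=1 b=11/12 c=0 d=-1/36
  seg 1: a=3 b=1/6 c=-1/4 d=1/36
S(21/4) = 621/256

Δ: Δ0=2/3, Δ1=-1/3
row 1: diag=12, rhs=-6; c'=1/4, d'=-1/2
back: M1=-1/2
M: M0=0, M1=-1/2, M2=0
seg 0: a=1, c=M0/2=0, d=(M1−M0)/(6·3)=-1/36, b=Δ0−h0·(2M0+M1)/6=11/12
seg 1: a=3, c=M1/2=-1/4, d=(M2−M1)/(6·3)=1/36, b=Δ1−h1·(2M1+M2)/6=1/6
t_q=21/4 → seg 1, τ=9/4; S=3+1/6·τ+-1/4·τ²+1/36·τ³=621/256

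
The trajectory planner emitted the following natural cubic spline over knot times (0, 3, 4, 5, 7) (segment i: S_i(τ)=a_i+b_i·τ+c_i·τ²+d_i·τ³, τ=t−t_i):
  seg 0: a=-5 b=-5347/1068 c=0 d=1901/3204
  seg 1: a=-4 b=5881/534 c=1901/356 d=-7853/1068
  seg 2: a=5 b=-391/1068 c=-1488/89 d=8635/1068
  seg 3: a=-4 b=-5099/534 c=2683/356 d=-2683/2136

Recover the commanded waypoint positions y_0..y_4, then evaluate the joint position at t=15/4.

y_0 = S_0(0) = a_0 = -5
y_1 = S_1(0) = a_1 = -4
y_2 = S_2(0) = a_2 = 5
y_3 = S_3(0) = a_3 = -4
y_4 = S_3(2) = -3
t_q=15/4 is in segment 1 (τ=3/4); S_1(τ)=94815/22784

y_0=-5 y_1=-4 y_2=5 y_3=-4 y_4=-3
S(15/4) = 94815/22784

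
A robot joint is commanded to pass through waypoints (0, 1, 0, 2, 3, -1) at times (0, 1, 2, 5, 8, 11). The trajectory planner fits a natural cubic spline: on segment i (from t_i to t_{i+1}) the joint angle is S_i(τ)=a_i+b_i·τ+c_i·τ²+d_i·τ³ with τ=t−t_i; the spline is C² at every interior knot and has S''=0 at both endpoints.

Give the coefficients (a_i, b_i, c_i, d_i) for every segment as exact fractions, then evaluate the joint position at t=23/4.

  seg 0: a=0 b=1973/1251 c=0 d=-722/1251
  seg 1: a=1 b=-193/1251 c=-722/417 d=1108/1251
  seg 2: a=0 b=-1201/1251 c=386/417 d=-1439/11259
  seg 3: a=2 b=1430/1251 c=-281/1251 d=-170/11259
  seg 4: a=3 b=-766/1251 c=-451/1251 d=451/11259
S(23/4) = 12119/4448

Δ: Δ0=1, Δ1=-1, Δ2=2/3, Δ3=1/3, Δ4=-4/3
row 1: diag=4, rhs=-12; c'=1/4, d'=-3
row 2: denom=8−1·1/4=31/4; d'=(10−1·-3)/(31/4)=52/31
row 3: denom=12−3·12/31=336/31; d'=(-2−3·52/31)/(336/31)=-109/168
row 4: denom=12−3·31/112=1251/112; d'=(-10−3·-109/168)/(1251/112)=-902/1251
back: M4=-902/1251
back: M3=-109/168−31/112·-902/1251=-562/1251
back: M2=52/31−12/31·-562/1251=772/417
back: M1=-3−1/4·772/417=-1444/417
M: M0=0, M1=-1444/417, M2=772/417, M3=-562/1251, M4=-902/1251, M5=0
seg 0: a=0, c=M0/2=0, d=(M1−M0)/(6·1)=-722/1251, b=Δ0−h0·(2M0+M1)/6=1973/1251
seg 1: a=1, c=M1/2=-722/417, d=(M2−M1)/(6·1)=1108/1251, b=Δ1−h1·(2M1+M2)/6=-193/1251
seg 2: a=0, c=M2/2=386/417, d=(M3−M2)/(6·3)=-1439/11259, b=Δ2−h2·(2M2+M3)/6=-1201/1251
seg 3: a=2, c=M3/2=-281/1251, d=(M4−M3)/(6·3)=-170/11259, b=Δ3−h3·(2M3+M4)/6=1430/1251
seg 4: a=3, c=M4/2=-451/1251, d=(M5−M4)/(6·3)=451/11259, b=Δ4−h4·(2M4+M5)/6=-766/1251
t_q=23/4 → seg 3, τ=3/4; S=2+1430/1251·τ+-281/1251·τ²+-170/11259·τ³=12119/4448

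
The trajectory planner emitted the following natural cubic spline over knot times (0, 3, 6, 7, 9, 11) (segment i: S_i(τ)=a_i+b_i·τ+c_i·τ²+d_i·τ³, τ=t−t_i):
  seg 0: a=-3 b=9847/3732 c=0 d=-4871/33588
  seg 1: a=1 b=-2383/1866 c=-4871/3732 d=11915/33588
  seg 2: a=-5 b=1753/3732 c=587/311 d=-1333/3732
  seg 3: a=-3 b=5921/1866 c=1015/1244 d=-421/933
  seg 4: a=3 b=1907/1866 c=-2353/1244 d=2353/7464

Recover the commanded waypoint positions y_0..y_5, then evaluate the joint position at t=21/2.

y_0=-3 y_1=1 y_2=-5 y_3=-3 y_4=3 y_5=0
S(21/2) = 26693/19904

y_0 = S_0(0) = a_0 = -3
y_1 = S_1(0) = a_1 = 1
y_2 = S_2(0) = a_2 = -5
y_3 = S_3(0) = a_3 = -3
y_4 = S_4(0) = a_4 = 3
y_5 = S_4(2) = 0
t_q=21/2 is in segment 4 (τ=3/2); S_4(τ)=26693/19904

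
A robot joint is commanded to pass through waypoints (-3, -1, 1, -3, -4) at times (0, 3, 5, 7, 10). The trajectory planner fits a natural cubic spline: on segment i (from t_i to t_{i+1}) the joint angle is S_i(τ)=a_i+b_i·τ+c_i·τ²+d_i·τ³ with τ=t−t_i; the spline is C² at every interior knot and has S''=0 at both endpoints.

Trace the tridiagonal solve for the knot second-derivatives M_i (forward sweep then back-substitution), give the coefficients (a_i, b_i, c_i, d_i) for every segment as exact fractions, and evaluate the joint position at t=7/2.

  seg 0: a=-3 b=17/60 c=0 d=23/540
  seg 1: a=-1 b=43/30 c=23/60 d=-3/10
  seg 2: a=1 b=-19/30 c=-17/12 d=11/30
  seg 3: a=-3 b=-19/10 c=47/60 d=-47/540
S(7/2) = -9/40

Δ: Δ0=2/3, Δ1=1, Δ2=-2, Δ3=-1/3
row 1: diag=10, rhs=2; c'=1/5, d'=1/5
row 2: denom=8−2·1/5=38/5; d'=(-18−2·1/5)/(38/5)=-46/19
row 3: denom=10−2·5/19=180/19; d'=(10−2·-46/19)/(180/19)=47/30
back: M3=47/30
back: M2=-46/19−5/19·47/30=-17/6
back: M1=1/5−1/5·-17/6=23/30
M: M0=0, M1=23/30, M2=-17/6, M3=47/30, M4=0
seg 0: a=-3, c=M0/2=0, d=(M1−M0)/(6·3)=23/540, b=Δ0−h0·(2M0+M1)/6=17/60
seg 1: a=-1, c=M1/2=23/60, d=(M2−M1)/(6·2)=-3/10, b=Δ1−h1·(2M1+M2)/6=43/30
seg 2: a=1, c=M2/2=-17/12, d=(M3−M2)/(6·2)=11/30, b=Δ2−h2·(2M2+M3)/6=-19/30
seg 3: a=-3, c=M3/2=47/60, d=(M4−M3)/(6·3)=-47/540, b=Δ3−h3·(2M3+M4)/6=-19/10
t_q=7/2 → seg 1, τ=1/2; S=-1+43/30·τ+23/60·τ²+-3/10·τ³=-9/40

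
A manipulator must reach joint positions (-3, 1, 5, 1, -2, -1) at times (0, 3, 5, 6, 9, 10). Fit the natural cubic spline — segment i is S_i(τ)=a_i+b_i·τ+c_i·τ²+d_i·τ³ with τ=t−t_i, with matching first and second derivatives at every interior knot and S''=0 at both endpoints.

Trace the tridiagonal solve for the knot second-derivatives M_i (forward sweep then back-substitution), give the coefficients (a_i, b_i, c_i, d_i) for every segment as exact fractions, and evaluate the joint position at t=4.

  seg 0: a=-3 b=317/750 c=0 d=683/6750
  seg 1: a=1 b=1183/375 c=683/750 d=-93/125
  seg 2: a=5 b=-799/375 c=-533/150 d=421/250
  seg 3: a=1 b=-3139/750 c=562/375 d=-983/6750
  seg 4: a=-2 b=328/375 c=47/250 d=-47/750
S(4) = 3241/750

Δ: Δ0=4/3, Δ1=2, Δ2=-4, Δ3=-1, Δ4=1
row 1: diag=10, rhs=4; c'=1/5, d'=2/5
row 2: denom=6−2·1/5=28/5; d'=(-36−2·2/5)/(28/5)=-46/7
row 3: denom=8−1·5/28=219/28; d'=(18−1·-46/7)/(219/28)=688/219
row 4: denom=8−3·28/73=500/73; d'=(12−3·688/219)/(500/73)=47/125
back: M4=47/125
back: M3=688/219−28/73·47/125=1124/375
back: M2=-46/7−5/28·1124/375=-533/75
back: M1=2/5−1/5·-533/75=683/375
M: M0=0, M1=683/375, M2=-533/75, M3=1124/375, M4=47/125, M5=0
seg 0: a=-3, c=M0/2=0, d=(M1−M0)/(6·3)=683/6750, b=Δ0−h0·(2M0+M1)/6=317/750
seg 1: a=1, c=M1/2=683/750, d=(M2−M1)/(6·2)=-93/125, b=Δ1−h1·(2M1+M2)/6=1183/375
seg 2: a=5, c=M2/2=-533/150, d=(M3−M2)/(6·1)=421/250, b=Δ2−h2·(2M2+M3)/6=-799/375
seg 3: a=1, c=M3/2=562/375, d=(M4−M3)/(6·3)=-983/6750, b=Δ3−h3·(2M3+M4)/6=-3139/750
seg 4: a=-2, c=M4/2=47/250, d=(M5−M4)/(6·1)=-47/750, b=Δ4−h4·(2M4+M5)/6=328/375
t_q=4 → seg 1, τ=1; S=1+1183/375·τ+683/750·τ²+-93/125·τ³=3241/750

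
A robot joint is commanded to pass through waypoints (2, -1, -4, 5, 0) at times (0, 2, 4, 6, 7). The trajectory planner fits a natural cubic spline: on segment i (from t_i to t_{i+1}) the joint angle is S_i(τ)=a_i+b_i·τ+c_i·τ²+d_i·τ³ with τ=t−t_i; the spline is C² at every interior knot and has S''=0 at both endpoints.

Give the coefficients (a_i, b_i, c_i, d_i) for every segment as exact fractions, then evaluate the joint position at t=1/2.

Δ: Δ0=-3/2, Δ1=-3/2, Δ2=9/2, Δ3=-5
row 1: diag=8, rhs=0; c'=1/4, d'=0
row 2: denom=8−2·1/4=15/2; d'=(36−2·0)/(15/2)=24/5
row 3: denom=6−2·4/15=82/15; d'=(-57−2·24/5)/(82/15)=-999/82
back: M3=-999/82
back: M2=24/5−4/15·-999/82=330/41
back: M1=0−1/4·330/41=-165/82
M: M0=0, M1=-165/82, M2=330/41, M3=-999/82, M4=0
seg 0: a=2, c=M0/2=0, d=(M1−M0)/(6·2)=-55/328, b=Δ0−h0·(2M0+M1)/6=-34/41
seg 1: a=-1, c=M1/2=-165/164, d=(M2−M1)/(6·2)=275/328, b=Δ1−h1·(2M1+M2)/6=-233/82
seg 2: a=-4, c=M2/2=165/41, d=(M3−M2)/(6·2)=-553/328, b=Δ2−h2·(2M2+M3)/6=131/41
seg 3: a=5, c=M3/2=-999/164, d=(M4−M3)/(6·1)=333/164, b=Δ3−h3·(2M3+M4)/6=-77/82
t_q=1/2 → seg 0, τ=1/2; S=2+-34/41·τ+0·τ²+-55/328·τ³=4105/2624

  seg 0: a=2 b=-34/41 c=0 d=-55/328
  seg 1: a=-1 b=-233/82 c=-165/164 d=275/328
  seg 2: a=-4 b=131/41 c=165/41 d=-553/328
  seg 3: a=5 b=-77/82 c=-999/164 d=333/164
S(1/2) = 4105/2624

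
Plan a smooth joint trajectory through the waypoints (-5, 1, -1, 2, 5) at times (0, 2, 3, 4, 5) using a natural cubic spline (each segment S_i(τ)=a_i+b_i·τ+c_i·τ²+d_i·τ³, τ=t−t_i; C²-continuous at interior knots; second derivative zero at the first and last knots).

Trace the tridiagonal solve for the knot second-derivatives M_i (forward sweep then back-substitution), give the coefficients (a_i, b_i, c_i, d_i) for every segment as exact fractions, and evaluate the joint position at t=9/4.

  seg 0: a=-5 b=224/43 c=0 d=-95/172
  seg 1: a=1 b=-61/43 c=-285/86 d=235/86
  seg 2: a=-1 b=13/86 c=210/43 d=-175/86
  seg 3: a=2 b=164/43 c=-105/86 d=35/86
S(9/4) = 2647/5504

Δ: Δ0=3, Δ1=-2, Δ2=3, Δ3=3
row 1: diag=6, rhs=-30; c'=1/6, d'=-5
row 2: denom=4−1·1/6=23/6; d'=(30−1·-5)/(23/6)=210/23
row 3: denom=4−1·6/23=86/23; d'=(0−1·210/23)/(86/23)=-105/43
back: M3=-105/43
back: M2=210/23−6/23·-105/43=420/43
back: M1=-5−1/6·420/43=-285/43
M: M0=0, M1=-285/43, M2=420/43, M3=-105/43, M4=0
seg 0: a=-5, c=M0/2=0, d=(M1−M0)/(6·2)=-95/172, b=Δ0−h0·(2M0+M1)/6=224/43
seg 1: a=1, c=M1/2=-285/86, d=(M2−M1)/(6·1)=235/86, b=Δ1−h1·(2M1+M2)/6=-61/43
seg 2: a=-1, c=M2/2=210/43, d=(M3−M2)/(6·1)=-175/86, b=Δ2−h2·(2M2+M3)/6=13/86
seg 3: a=2, c=M3/2=-105/86, d=(M4−M3)/(6·1)=35/86, b=Δ3−h3·(2M3+M4)/6=164/43
t_q=9/4 → seg 1, τ=1/4; S=1+-61/43·τ+-285/86·τ²+235/86·τ³=2647/5504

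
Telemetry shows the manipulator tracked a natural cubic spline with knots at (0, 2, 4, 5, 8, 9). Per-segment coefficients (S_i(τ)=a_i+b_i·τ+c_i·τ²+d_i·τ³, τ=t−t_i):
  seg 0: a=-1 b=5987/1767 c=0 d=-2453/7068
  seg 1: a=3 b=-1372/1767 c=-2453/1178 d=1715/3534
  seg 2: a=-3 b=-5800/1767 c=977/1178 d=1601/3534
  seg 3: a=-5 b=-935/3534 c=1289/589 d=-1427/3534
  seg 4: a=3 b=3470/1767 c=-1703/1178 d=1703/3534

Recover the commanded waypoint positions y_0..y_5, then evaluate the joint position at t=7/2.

y_0 = S_0(0) = a_0 = -1
y_1 = S_1(0) = a_1 = 3
y_2 = S_2(0) = a_2 = -3
y_3 = S_3(0) = a_3 = -5
y_4 = S_4(0) = a_4 = 3
y_5 = S_4(1) = 4
t_q=7/2 is in segment 1 (τ=3/2); S_1(τ)=-11423/9424

y_0=-1 y_1=3 y_2=-3 y_3=-5 y_4=3 y_5=4
S(7/2) = -11423/9424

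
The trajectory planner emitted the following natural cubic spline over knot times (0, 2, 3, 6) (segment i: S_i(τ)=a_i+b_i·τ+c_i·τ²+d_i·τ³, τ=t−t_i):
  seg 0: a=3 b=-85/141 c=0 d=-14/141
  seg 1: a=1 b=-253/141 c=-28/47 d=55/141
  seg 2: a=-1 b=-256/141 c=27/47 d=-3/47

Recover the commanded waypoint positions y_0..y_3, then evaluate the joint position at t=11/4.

y_0 = S_0(0) = a_0 = 3
y_1 = S_1(0) = a_1 = 1
y_2 = S_2(0) = a_2 = -1
y_3 = S_2(3) = -3
t_q=11/4 is in segment 1 (τ=3/4); S_1(τ)=-1553/3008

y_0=3 y_1=1 y_2=-1 y_3=-3
S(11/4) = -1553/3008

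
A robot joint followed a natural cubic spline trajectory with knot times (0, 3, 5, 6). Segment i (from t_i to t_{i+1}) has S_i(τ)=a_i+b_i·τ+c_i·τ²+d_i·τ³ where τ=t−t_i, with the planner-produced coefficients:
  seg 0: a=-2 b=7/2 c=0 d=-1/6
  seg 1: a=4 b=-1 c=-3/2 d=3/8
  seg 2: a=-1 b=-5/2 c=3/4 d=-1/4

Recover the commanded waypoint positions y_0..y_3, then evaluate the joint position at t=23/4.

y_0=-2 y_1=4 y_2=-1 y_3=-3
S(23/4) = -655/256

y_0 = S_0(0) = a_0 = -2
y_1 = S_1(0) = a_1 = 4
y_2 = S_2(0) = a_2 = -1
y_3 = S_2(1) = -3
t_q=23/4 is in segment 2 (τ=3/4); S_2(τ)=-655/256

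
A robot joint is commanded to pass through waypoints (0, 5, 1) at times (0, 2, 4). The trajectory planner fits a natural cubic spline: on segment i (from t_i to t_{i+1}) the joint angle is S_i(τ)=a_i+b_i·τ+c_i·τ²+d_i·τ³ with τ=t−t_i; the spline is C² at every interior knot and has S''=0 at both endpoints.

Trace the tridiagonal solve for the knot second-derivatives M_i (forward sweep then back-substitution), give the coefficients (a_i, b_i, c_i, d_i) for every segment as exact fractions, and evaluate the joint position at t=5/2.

Δ: Δ0=5/2, Δ1=-2
row 1: diag=8, rhs=-27; c'=1/4, d'=-27/8
back: M1=-27/8
M: M0=0, M1=-27/8, M2=0
seg 0: a=0, c=M0/2=0, d=(M1−M0)/(6·2)=-9/32, b=Δ0−h0·(2M0+M1)/6=29/8
seg 1: a=5, c=M1/2=-27/16, d=(M2−M1)/(6·2)=9/32, b=Δ1−h1·(2M1+M2)/6=1/4
t_q=5/2 → seg 1, τ=1/2; S=5+1/4·τ+-27/16·τ²+9/32·τ³=1213/256

  seg 0: a=0 b=29/8 c=0 d=-9/32
  seg 1: a=5 b=1/4 c=-27/16 d=9/32
S(5/2) = 1213/256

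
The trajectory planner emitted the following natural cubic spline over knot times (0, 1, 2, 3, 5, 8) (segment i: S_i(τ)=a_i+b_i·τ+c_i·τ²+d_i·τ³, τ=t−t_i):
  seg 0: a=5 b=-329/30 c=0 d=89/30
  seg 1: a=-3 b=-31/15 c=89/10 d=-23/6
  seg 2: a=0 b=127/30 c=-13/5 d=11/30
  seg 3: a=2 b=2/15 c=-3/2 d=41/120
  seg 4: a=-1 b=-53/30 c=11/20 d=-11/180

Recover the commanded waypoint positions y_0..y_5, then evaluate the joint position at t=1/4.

y_0 = S_0(0) = a_0 = 5
y_1 = S_1(0) = a_1 = -3
y_2 = S_2(0) = a_2 = 0
y_3 = S_3(0) = a_3 = 2
y_4 = S_4(0) = a_4 = -1
y_5 = S_4(3) = -3
t_q=1/4 is in segment 0 (τ=1/4); S_0(τ)=295/128

y_0=5 y_1=-3 y_2=0 y_3=2 y_4=-1 y_5=-3
S(1/4) = 295/128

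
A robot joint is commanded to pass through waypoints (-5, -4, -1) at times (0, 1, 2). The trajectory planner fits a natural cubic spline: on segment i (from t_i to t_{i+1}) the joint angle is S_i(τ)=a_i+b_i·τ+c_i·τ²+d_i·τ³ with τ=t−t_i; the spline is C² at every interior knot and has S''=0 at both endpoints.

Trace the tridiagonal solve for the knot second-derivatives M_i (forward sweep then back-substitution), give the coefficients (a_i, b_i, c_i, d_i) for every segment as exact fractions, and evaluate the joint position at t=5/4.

  seg 0: a=-5 b=1/2 c=0 d=1/2
  seg 1: a=-4 b=2 c=3/2 d=-1/2
S(5/4) = -437/128

Δ: Δ0=1, Δ1=3
row 1: diag=4, rhs=12; c'=1/4, d'=3
back: M1=3
M: M0=0, M1=3, M2=0
seg 0: a=-5, c=M0/2=0, d=(M1−M0)/(6·1)=1/2, b=Δ0−h0·(2M0+M1)/6=1/2
seg 1: a=-4, c=M1/2=3/2, d=(M2−M1)/(6·1)=-1/2, b=Δ1−h1·(2M1+M2)/6=2
t_q=5/4 → seg 1, τ=1/4; S=-4+2·τ+3/2·τ²+-1/2·τ³=-437/128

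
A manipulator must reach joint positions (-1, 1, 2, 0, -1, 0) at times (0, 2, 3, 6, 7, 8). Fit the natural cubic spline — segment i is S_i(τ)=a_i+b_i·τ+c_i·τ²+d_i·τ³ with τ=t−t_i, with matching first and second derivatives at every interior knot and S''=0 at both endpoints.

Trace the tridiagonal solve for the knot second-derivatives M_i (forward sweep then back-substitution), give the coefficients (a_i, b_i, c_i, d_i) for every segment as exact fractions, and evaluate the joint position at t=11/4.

  seg 0: a=-1 b=3473/3723 c=0 d=125/7446
  seg 1: a=1 b=4223/3723 c=125/1241 d=-875/3723
  seg 2: a=2 b=2348/3723 c=-750/1241 d=640/11169
  seg 3: a=0 b=-5392/3723 c=-110/1241 d=1999/3723
  seg 4: a=-1 b=-55/3723 c=1889/1241 d=-1889/3723
S(11/4) = 143617/79424

Δ: Δ0=1, Δ1=1, Δ2=-2/3, Δ3=-1, Δ4=1
row 1: diag=6, rhs=0; c'=1/6, d'=0
row 2: denom=8−1·1/6=47/6; d'=(-10−1·0)/(47/6)=-60/47
row 3: denom=8−3·18/47=322/47; d'=(-2−3·-60/47)/(322/47)=43/161
row 4: denom=4−1·47/322=1241/322; d'=(12−1·43/161)/(1241/322)=3778/1241
back: M4=3778/1241
back: M3=43/161−47/322·3778/1241=-220/1241
back: M2=-60/47−18/47·-220/1241=-1500/1241
back: M1=0−1/6·-1500/1241=250/1241
M: M0=0, M1=250/1241, M2=-1500/1241, M3=-220/1241, M4=3778/1241, M5=0
seg 0: a=-1, c=M0/2=0, d=(M1−M0)/(6·2)=125/7446, b=Δ0−h0·(2M0+M1)/6=3473/3723
seg 1: a=1, c=M1/2=125/1241, d=(M2−M1)/(6·1)=-875/3723, b=Δ1−h1·(2M1+M2)/6=4223/3723
seg 2: a=2, c=M2/2=-750/1241, d=(M3−M2)/(6·3)=640/11169, b=Δ2−h2·(2M2+M3)/6=2348/3723
seg 3: a=0, c=M3/2=-110/1241, d=(M4−M3)/(6·1)=1999/3723, b=Δ3−h3·(2M3+M4)/6=-5392/3723
seg 4: a=-1, c=M4/2=1889/1241, d=(M5−M4)/(6·1)=-1889/3723, b=Δ4−h4·(2M4+M5)/6=-55/3723
t_q=11/4 → seg 1, τ=3/4; S=1+4223/3723·τ+125/1241·τ²+-875/3723·τ³=143617/79424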